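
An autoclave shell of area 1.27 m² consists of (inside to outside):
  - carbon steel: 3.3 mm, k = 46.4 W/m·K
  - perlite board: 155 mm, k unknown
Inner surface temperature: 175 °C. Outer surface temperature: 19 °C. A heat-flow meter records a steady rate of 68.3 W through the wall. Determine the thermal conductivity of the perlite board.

Thermal resistances in series:
R_carbon steel = L/(kA) = 0.0033/(46.4×1.27) = 5.6×10^-5 K/W
Sum of known resistances R_other = 5.6×10^-5 K/W
Total R = ΔT/Q = 156/68.3 = 2.284 K/W
R_perlite board = R_total − R_other = 2.284 K/W
k = L/(R·A) = 0.155/(2.284×1.27)

k ≈ 0.0534 W/(m·K)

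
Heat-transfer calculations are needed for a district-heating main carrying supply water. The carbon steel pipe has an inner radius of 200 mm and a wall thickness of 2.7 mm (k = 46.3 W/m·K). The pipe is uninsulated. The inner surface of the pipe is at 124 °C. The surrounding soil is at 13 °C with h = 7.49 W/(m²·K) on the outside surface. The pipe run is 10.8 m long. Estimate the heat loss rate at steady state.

Per-layer cylindrical resistances, series-summed:
R_carbon steel pipe wall = ln(202.7/200)/(2π×46.3×10.8) = 4.268×10^-6 K/W
R_outer film = 1/(h_o·2πr_oL) = 1/(7.49×2π×0.2027×10.8) = 0.009706 K/W
R_total = 0.009711 K/W
Q = ΔT/R_total = 111/0.009711

Q ≈ 11400 W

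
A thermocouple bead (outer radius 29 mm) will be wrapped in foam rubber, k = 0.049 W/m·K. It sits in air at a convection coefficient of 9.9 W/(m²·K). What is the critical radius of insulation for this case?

r_cr ≈ 9.9 mm

For a sphere r_cr = 2k/h = 2×0.049/9.9
r_cr = 9.9 mm; since the bare radius (29 mm) is above r_cr, any added insulation will reduce heat loss.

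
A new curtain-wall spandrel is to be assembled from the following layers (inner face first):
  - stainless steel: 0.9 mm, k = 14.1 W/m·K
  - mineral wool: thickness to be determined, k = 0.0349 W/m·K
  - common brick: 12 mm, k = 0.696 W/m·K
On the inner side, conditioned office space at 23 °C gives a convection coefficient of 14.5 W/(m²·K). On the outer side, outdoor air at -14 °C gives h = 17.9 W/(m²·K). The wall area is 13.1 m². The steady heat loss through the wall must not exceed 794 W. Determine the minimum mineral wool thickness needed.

Treating each layer as a thermal resistance in series:
R_inner film = 1/(h_i·A) = 1/(14.5×13.1) = 0.005265 K/W
R_stainless steel = L/(kA) = 0.0009/(14.1×13.1) = 4.873×10^-6 K/W
R_common brick = L/(kA) = 0.012/(0.696×13.1) = 0.001316 K/W
R_outer film = 1/(h_o·A) = 1/(17.9×13.1) = 0.004265 K/W
Sum of the known resistances R_other = 0.01085 K/W
Required total resistance R_tot = ΔT/Q_allow = 37/794 = 0.0466 K/W
R_mineral wool = R_tot − R_other = 0.03575 K/W
L = R·k·A = 0.03575×0.0349×13.1

L ≈ 16.3 mm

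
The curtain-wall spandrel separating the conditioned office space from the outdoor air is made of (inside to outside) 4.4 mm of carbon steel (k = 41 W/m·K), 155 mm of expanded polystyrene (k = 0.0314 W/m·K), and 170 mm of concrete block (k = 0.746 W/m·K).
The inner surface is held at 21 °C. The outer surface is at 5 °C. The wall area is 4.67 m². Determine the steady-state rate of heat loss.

Q ≈ 14.5 W

Treating each layer as a thermal resistance in series:
R_carbon steel = L/(kA) = 0.0044/(41×4.67) = 2.298×10^-5 K/W
R_expanded polystyrene = L/(kA) = 0.155/(0.0314×4.67) = 1.057 K/W
R_concrete block = L/(kA) = 0.17/(0.746×4.67) = 0.0488 K/W
R_total = 1.106 K/W
Q = ΔT / R_total = 16 / 1.106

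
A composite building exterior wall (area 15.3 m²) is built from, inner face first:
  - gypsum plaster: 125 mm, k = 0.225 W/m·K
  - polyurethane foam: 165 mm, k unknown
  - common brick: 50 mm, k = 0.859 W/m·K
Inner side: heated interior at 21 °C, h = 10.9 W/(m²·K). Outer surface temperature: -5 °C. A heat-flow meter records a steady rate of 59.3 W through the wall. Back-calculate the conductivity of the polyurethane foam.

k ≈ 0.0275 W/(m·K)

Using the resistance-network approach (series):
R_inner film = 1/(h_i·A) = 1/(10.9×15.3) = 0.005996 K/W
R_gypsum plaster = L/(kA) = 0.125/(0.225×15.3) = 0.03631 K/W
R_common brick = L/(kA) = 0.05/(0.859×15.3) = 0.003804 K/W
Sum of known resistances R_other = 0.04611 K/W
Total R = ΔT/Q = 26/59.3 = 0.4384 K/W
R_polyurethane foam = R_total − R_other = 0.3923 K/W
k = L/(R·A) = 0.165/(0.3923×15.3)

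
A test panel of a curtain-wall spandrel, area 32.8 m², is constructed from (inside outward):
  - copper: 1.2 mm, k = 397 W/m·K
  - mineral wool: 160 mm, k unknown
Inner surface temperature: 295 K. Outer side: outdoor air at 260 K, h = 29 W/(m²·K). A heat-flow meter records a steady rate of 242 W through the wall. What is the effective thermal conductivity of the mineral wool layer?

Using the resistance-network approach (series):
R_copper = L/(kA) = 0.0012/(397×32.8) = 9.215×10^-8 K/W
R_outer film = 1/(h_o·A) = 1/(29×32.8) = 0.001051 K/W
Sum of known resistances R_other = 0.001051 K/W
Total R = ΔT/Q = 35/242 = 0.1446 K/W
R_mineral wool = R_total − R_other = 0.1436 K/W
k = L/(R·A) = 0.16/(0.1436×32.8)

k ≈ 0.034 W/(m·K)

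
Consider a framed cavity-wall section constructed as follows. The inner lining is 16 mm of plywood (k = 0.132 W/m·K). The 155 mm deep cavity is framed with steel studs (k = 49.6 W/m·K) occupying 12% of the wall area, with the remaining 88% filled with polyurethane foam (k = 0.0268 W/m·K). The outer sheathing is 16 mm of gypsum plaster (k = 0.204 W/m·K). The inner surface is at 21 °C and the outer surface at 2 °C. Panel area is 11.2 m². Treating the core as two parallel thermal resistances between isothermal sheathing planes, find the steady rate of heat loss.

Q ≈ 943 W

Sheathing layers in series; stud and cavity paths in parallel between them.
R_inner = 0.016/(0.132×11.2) = 0.01082 K/W
R_stud  = 0.155/(49.6×0.12×11.2) = 0.002325 K/W
R_cav   = 0.155/(0.0268×0.88×11.2) = 0.5868 K/W
1/R_core = 1/R_stud + 1/R_cav → R_core = 0.002316 K/W
R_outer = 0.016/(0.204×11.2) = 0.007003 K/W
R_total = 0.02014 K/W
Q = ΔT/R_total = 19/0.02014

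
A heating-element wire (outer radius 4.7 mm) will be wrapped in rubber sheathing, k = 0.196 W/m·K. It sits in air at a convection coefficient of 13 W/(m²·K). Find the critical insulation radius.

For a cylinder r_cr = k/h = 0.196/13
r_cr = 15.1 mm; since the bare radius (4.7 mm) is below r_cr, adding a thin layer of insulation will *increase* heat loss.

r_cr ≈ 15.1 mm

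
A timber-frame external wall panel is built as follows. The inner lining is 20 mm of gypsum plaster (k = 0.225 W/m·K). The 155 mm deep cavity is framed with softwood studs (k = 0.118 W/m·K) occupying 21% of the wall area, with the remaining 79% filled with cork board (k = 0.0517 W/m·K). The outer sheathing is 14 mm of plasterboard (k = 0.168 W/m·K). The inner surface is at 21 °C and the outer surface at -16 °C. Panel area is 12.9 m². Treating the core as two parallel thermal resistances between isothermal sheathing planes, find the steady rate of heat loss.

Sheathing layers in series; stud and cavity paths in parallel between them.
R_inner = 0.02/(0.225×12.9) = 0.006891 K/W
R_stud  = 0.155/(0.118×0.21×12.9) = 0.4849 K/W
R_cav   = 0.155/(0.0517×0.79×12.9) = 0.2942 K/W
1/R_core = 1/R_stud + 1/R_cav → R_core = 0.1831 K/W
R_outer = 0.014/(0.168×12.9) = 0.00646 K/W
R_total = 0.1964 K/W
Q = ΔT/R_total = 37/0.1964

Q ≈ 188 W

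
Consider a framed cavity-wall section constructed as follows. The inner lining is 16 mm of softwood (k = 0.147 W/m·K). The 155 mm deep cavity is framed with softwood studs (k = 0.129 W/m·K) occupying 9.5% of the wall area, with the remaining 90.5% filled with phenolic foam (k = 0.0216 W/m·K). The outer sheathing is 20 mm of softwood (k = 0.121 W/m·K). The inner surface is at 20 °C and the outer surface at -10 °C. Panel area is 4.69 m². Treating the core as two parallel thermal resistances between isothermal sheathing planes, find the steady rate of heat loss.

Sheathing layers in series; stud and cavity paths in parallel between them.
R_inner = 0.016/(0.147×4.69) = 0.02321 K/W
R_stud  = 0.155/(0.129×0.095×4.69) = 2.697 K/W
R_cav   = 0.155/(0.0216×0.905×4.69) = 1.691 K/W
1/R_core = 1/R_stud + 1/R_cav → R_core = 1.039 K/W
R_outer = 0.02/(0.121×4.69) = 0.03524 K/W
R_total = 1.098 K/W
Q = ΔT/R_total = 30/1.098

Q ≈ 27.3 W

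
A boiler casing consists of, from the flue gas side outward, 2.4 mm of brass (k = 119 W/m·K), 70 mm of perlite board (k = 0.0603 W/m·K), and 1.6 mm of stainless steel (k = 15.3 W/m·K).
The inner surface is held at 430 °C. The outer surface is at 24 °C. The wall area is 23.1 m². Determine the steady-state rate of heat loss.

Q ≈ 8080 W

Series thermal resistances:
R_brass = L/(kA) = 0.0024/(119×23.1) = 8.731×10^-7 K/W
R_perlite board = L/(kA) = 0.07/(0.0603×23.1) = 0.05025 K/W
R_stainless steel = L/(kA) = 0.0016/(15.3×23.1) = 4.527×10^-6 K/W
R_total = 0.05026 K/W
Q = ΔT / R_total = 406 / 0.05026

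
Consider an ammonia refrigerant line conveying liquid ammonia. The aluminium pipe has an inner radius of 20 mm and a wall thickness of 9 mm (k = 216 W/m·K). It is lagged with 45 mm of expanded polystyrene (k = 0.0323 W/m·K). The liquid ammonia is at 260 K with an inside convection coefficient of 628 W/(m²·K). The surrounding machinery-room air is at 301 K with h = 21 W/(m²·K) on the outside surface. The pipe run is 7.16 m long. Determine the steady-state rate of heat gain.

For a radial system each layer contributes R = ln(r_out/r_in)/(2πkL); films add R = 1/(hA).
R_inner film = 1/(h_i·2πr₁L) = 1/(628×2π×0.02×7.16) = 0.00177 K/W
R_aluminium pipe wall = ln(29/20)/(2π×216×7.16) = 3.824×10^-5 K/W
R_expanded polystyrene = ln(74/29)/(2π×0.0323×7.16) = 0.6447 K/W
R_outer film = 1/(h_o·2πr_oL) = 1/(21×2π×0.074×7.16) = 0.0143 K/W
R_total = 0.6608 K/W
Q = ΔT/R_total = 41/0.6608

Q ≈ 62 W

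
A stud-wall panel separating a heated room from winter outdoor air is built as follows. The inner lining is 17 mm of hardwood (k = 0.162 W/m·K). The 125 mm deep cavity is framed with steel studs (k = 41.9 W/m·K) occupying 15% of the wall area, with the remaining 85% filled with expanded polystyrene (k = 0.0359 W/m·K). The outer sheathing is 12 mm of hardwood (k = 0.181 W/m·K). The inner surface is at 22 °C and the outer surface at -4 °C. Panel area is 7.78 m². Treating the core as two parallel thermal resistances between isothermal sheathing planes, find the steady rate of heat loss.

Sheathing layers in series; stud and cavity paths in parallel between them.
R_inner = 0.017/(0.162×7.78) = 0.01349 K/W
R_stud  = 0.125/(41.9×0.15×7.78) = 0.002556 K/W
R_cav   = 0.125/(0.0359×0.85×7.78) = 0.5265 K/W
1/R_core = 1/R_stud + 1/R_cav → R_core = 0.002544 K/W
R_outer = 0.012/(0.181×7.78) = 0.008522 K/W
R_total = 0.02455 K/W
Q = ΔT/R_total = 26/0.02455

Q ≈ 1060 W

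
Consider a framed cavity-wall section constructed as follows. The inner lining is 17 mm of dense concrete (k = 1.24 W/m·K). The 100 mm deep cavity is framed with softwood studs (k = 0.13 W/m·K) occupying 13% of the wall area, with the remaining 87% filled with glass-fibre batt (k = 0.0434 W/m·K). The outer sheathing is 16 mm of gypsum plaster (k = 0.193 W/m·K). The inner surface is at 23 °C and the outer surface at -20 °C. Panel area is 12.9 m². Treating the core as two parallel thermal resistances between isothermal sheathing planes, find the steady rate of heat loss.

Sheathing layers in series; stud and cavity paths in parallel between them.
R_inner = 0.017/(1.24×12.9) = 0.001063 K/W
R_stud  = 0.1/(0.13×0.13×12.9) = 0.4587 K/W
R_cav   = 0.1/(0.0434×0.87×12.9) = 0.2053 K/W
1/R_core = 1/R_stud + 1/R_cav → R_core = 0.1418 K/W
R_outer = 0.016/(0.193×12.9) = 0.006426 K/W
R_total = 0.1493 K/W
Q = ΔT/R_total = 43/0.1493

Q ≈ 288 W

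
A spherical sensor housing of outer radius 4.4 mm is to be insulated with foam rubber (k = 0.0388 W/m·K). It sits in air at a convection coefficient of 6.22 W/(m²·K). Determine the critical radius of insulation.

r_cr ≈ 12.5 mm

For a sphere r_cr = 2k/h = 2×0.0388/6.22
r_cr = 12.5 mm; since the bare radius (4.4 mm) is below r_cr, adding a thin layer of insulation will *increase* heat loss.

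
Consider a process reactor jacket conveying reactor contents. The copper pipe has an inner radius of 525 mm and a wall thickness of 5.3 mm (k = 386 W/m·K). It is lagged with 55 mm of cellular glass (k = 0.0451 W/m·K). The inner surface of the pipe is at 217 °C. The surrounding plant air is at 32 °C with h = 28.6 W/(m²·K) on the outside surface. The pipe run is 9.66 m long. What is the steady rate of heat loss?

Q ≈ 5000 W

Cylindrical conduction, so R = ln(r₂/r₁)/(2πkL) per layer, in series:
R_copper pipe wall = ln(530.3/525)/(2π×386×9.66) = 4.287×10^-7 K/W
R_cellular glass = ln(585.3/530.3)/(2π×0.0451×9.66) = 0.03605 K/W
R_outer film = 1/(h_o·2πr_oL) = 1/(28.6×2π×0.5853×9.66) = 9.842×10^-4 K/W
R_total = 0.03703 K/W
Q = ΔT/R_total = 185/0.03703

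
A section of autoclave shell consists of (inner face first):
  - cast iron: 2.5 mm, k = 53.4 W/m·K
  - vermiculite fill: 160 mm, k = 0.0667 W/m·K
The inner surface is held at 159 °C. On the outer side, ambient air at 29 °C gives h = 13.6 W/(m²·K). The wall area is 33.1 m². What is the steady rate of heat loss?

Q ≈ 1740 W

Thermal resistances in series:
R_cast iron = L/(kA) = 0.0025/(53.4×33.1) = 1.414×10^-6 K/W
R_vermiculite fill = L/(kA) = 0.16/(0.0667×33.1) = 0.07247 K/W
R_outer film = 1/(h_o·A) = 1/(13.6×33.1) = 0.002221 K/W
R_total = 0.07469 K/W
Q = ΔT / R_total = 130 / 0.07469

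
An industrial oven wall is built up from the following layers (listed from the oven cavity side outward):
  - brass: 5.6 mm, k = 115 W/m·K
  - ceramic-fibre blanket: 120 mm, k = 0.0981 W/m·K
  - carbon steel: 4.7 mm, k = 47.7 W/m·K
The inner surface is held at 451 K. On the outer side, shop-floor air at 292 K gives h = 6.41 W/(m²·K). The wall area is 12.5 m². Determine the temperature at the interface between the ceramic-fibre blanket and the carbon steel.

T ≈ 310 K

Thermal resistances in series:
R_brass = L/(kA) = 0.0056/(115×12.5) = 3.896×10^-6 K/W
R_ceramic-fibre blanket = L/(kA) = 0.12/(0.0981×12.5) = 0.09786 K/W
R_carbon steel = L/(kA) = 0.0047/(47.7×12.5) = 7.883×10^-6 K/W
R_outer film = 1/(h_o·A) = 1/(6.41×12.5) = 0.01248 K/W
R_total = 0.1104 K/W;  Q = ΔT/R_total = 159/0.1104 = 1441 W
T_interface = T_inner − Q·ΣR(inner→interface) = 451 − 1440×0.09786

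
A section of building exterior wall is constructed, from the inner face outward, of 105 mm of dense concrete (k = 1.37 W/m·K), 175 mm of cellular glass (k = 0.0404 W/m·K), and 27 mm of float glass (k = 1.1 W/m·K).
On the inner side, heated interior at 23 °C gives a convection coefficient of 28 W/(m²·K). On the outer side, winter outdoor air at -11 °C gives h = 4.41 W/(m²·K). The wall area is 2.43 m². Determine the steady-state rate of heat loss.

Model the wall as resistances in series:
R_inner film = 1/(h_i·A) = 1/(28×2.43) = 0.0147 K/W
R_dense concrete = L/(kA) = 0.105/(1.37×2.43) = 0.03154 K/W
R_cellular glass = L/(kA) = 0.175/(0.0404×2.43) = 1.783 K/W
R_float glass = L/(kA) = 0.027/(1.1×2.43) = 0.0101 K/W
R_outer film = 1/(h_o·A) = 1/(4.41×2.43) = 0.09332 K/W
R_total = 1.932 K/W
Q = ΔT / R_total = 34 / 1.932

Q ≈ 17.6 W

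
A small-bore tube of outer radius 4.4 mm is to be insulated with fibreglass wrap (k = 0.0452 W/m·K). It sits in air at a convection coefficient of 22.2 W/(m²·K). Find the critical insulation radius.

For a cylinder r_cr = k/h = 0.0452/22.2
r_cr = 2.04 mm; since the bare radius (4.4 mm) is above r_cr, any added insulation will reduce heat loss.

r_cr ≈ 2.04 mm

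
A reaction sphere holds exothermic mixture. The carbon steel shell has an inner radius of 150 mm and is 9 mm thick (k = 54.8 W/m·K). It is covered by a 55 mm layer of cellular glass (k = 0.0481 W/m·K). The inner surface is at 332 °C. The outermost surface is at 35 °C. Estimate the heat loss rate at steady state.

For a spherical shell R = (1/r₁ − 1/r₂)/(4πk); film R = 1/(h·4πr²). In series:
R_carbon steel shell = (1/0.15 − 1/0.159)/(4π×54.8) = 5.48×10^-4 K/W
R_cellular glass = (1/0.159 − 1/0.214)/(4π×0.0481) = 2.674 K/W
R_total = 2.675 K/W
Q = ΔT/R_total = 297/2.675

Q ≈ 111 W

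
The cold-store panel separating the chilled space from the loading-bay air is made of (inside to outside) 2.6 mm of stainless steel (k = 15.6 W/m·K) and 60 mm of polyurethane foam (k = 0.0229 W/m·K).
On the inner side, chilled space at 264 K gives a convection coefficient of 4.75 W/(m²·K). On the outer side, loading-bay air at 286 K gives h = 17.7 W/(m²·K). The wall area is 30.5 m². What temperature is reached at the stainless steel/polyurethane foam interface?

Series thermal resistances:
R_inner film = 1/(h_i·A) = 1/(4.75×30.5) = 0.006903 K/W
R_stainless steel = L/(kA) = 0.0026/(15.6×30.5) = 5.464×10^-6 K/W
R_polyurethane foam = L/(kA) = 0.06/(0.0229×30.5) = 0.0859 K/W
R_outer film = 1/(h_o·A) = 1/(17.7×30.5) = 0.001852 K/W
R_total = 0.09466 K/W;  Q = ΔT/R_total = 22/0.09466 = 232.4 W
T_interface = T_inner + Q·ΣR(inner→interface) = 264 + 232×0.006908

T ≈ 266 K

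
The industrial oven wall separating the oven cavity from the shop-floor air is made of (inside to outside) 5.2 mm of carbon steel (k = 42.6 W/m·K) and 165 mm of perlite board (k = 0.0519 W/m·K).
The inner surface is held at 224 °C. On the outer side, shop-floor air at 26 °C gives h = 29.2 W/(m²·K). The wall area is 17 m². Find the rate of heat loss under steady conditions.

Q ≈ 1050 W

Model the wall as resistances in series:
R_carbon steel = L/(kA) = 0.0052/(42.6×17) = 7.18×10^-6 K/W
R_perlite board = L/(kA) = 0.165/(0.0519×17) = 0.187 K/W
R_outer film = 1/(h_o·A) = 1/(29.2×17) = 0.002015 K/W
R_total = 0.189 K/W
Q = ΔT / R_total = 198 / 0.189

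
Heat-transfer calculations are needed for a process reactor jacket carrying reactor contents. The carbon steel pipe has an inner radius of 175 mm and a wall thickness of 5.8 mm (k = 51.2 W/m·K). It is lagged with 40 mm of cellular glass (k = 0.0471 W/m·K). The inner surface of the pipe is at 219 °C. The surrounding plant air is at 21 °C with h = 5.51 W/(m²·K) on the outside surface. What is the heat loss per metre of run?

q′ ≈ 246 W/m

Treating each annulus and film as a series resistance:
R_carbon steel pipe wall = ln(180.8/175)/(2π×51.2×1) = 1.014×10^-4 K/W
R_cellular glass = ln(220.8/180.8)/(2π×0.0471×1) = 0.6754 K/W
R_outer film = 1/(h_o·2πr_oL) = 1/(5.51×2π×0.2208×1) = 0.1308 K/W
R_total = 0.8063 K/W
Q = ΔT/R_total = 198/0.8063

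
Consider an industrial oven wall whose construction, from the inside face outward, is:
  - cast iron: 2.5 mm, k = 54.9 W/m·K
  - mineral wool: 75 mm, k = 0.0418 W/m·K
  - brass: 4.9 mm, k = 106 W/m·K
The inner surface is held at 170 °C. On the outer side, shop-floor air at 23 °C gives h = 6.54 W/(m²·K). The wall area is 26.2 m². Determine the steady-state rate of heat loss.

Q ≈ 1980 W

Treating each layer as a thermal resistance in series:
R_cast iron = L/(kA) = 0.0025/(54.9×26.2) = 1.738×10^-6 K/W
R_mineral wool = L/(kA) = 0.075/(0.0418×26.2) = 0.06848 K/W
R_brass = L/(kA) = 0.0049/(106×26.2) = 1.764×10^-6 K/W
R_outer film = 1/(h_o·A) = 1/(6.54×26.2) = 0.005836 K/W
R_total = 0.07432 K/W
Q = ΔT / R_total = 147 / 0.07432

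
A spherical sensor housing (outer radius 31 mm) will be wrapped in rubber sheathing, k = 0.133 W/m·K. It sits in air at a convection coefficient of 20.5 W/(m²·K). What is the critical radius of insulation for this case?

r_cr ≈ 13 mm

For a sphere r_cr = 2k/h = 2×0.133/20.5
r_cr = 13 mm; since the bare radius (31 mm) is above r_cr, any added insulation will reduce heat loss.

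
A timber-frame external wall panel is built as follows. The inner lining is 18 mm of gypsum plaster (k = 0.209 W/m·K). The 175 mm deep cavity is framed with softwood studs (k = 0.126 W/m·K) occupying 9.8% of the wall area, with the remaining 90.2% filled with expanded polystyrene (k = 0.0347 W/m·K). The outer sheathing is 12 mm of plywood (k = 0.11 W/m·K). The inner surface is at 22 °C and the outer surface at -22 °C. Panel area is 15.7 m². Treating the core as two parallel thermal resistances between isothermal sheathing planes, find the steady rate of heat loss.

Q ≈ 164 W

Sheathing layers in series; stud and cavity paths in parallel between them.
R_inner = 0.018/(0.209×15.7) = 0.005486 K/W
R_stud  = 0.175/(0.126×0.098×15.7) = 0.9027 K/W
R_cav   = 0.175/(0.0347×0.902×15.7) = 0.3561 K/W
1/R_core = 1/R_stud + 1/R_cav → R_core = 0.2554 K/W
R_outer = 0.012/(0.11×15.7) = 0.006948 K/W
R_total = 0.2678 K/W
Q = ΔT/R_total = 44/0.2678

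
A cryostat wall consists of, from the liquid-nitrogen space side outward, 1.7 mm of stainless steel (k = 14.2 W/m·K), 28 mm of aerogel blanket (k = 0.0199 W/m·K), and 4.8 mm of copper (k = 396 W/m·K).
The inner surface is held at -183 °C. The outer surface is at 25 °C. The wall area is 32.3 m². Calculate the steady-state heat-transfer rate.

Thermal resistances in series:
R_stainless steel = L/(kA) = 0.0017/(14.2×32.3) = 3.706×10^-6 K/W
R_aerogel blanket = L/(kA) = 0.028/(0.0199×32.3) = 0.04356 K/W
R_copper = L/(kA) = 0.0048/(396×32.3) = 3.753×10^-7 K/W
R_total = 0.04357 K/W
Q = ΔT / R_total = 208 / 0.04357

Q ≈ 4770 W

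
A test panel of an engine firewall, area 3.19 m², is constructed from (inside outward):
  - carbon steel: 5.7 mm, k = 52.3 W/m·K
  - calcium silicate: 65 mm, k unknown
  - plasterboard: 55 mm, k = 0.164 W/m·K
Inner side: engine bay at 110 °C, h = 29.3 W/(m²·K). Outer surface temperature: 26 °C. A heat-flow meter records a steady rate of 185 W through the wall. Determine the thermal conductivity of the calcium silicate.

k ≈ 0.0603 W/(m·K)

Thermal resistances in series:
R_inner film = 1/(h_i·A) = 1/(29.3×3.19) = 0.0107 K/W
R_carbon steel = L/(kA) = 0.0057/(52.3×3.19) = 3.417×10^-5 K/W
R_plasterboard = L/(kA) = 0.055/(0.164×3.19) = 0.1051 K/W
Sum of known resistances R_other = 0.1159 K/W
Total R = ΔT/Q = 84/185 = 0.4541 K/W
R_calcium silicate = R_total − R_other = 0.3382 K/W
k = L/(R·A) = 0.065/(0.3382×3.19)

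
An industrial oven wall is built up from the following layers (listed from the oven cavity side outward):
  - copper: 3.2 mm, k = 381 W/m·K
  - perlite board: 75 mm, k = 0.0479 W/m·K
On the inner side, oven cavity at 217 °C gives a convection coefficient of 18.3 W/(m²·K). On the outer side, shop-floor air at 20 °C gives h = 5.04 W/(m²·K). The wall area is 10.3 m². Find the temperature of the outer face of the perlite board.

T ≈ 41.5 °C

Using the resistance-network approach (series):
R_inner film = 1/(h_i·A) = 1/(18.3×10.3) = 0.005305 K/W
R_copper = L/(kA) = 0.0032/(381×10.3) = 8.154×10^-7 K/W
R_perlite board = L/(kA) = 0.075/(0.0479×10.3) = 0.152 K/W
R_outer film = 1/(h_o·A) = 1/(5.04×10.3) = 0.01926 K/W
R_total = 0.1766 K/W;  Q = ΔT/R_total = 197/0.1766 = 1116 W
T_interface = T_inner − Q·ΣR(inner→interface) = 217 − 1120×0.1573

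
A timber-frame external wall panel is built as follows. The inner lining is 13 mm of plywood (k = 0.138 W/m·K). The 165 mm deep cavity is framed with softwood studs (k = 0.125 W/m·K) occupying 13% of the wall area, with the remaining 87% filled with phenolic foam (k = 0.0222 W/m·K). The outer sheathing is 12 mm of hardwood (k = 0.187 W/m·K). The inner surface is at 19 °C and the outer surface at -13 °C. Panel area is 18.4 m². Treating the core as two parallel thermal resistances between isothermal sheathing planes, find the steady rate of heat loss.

Sheathing layers in series; stud and cavity paths in parallel between them.
R_inner = 0.013/(0.138×18.4) = 0.00512 K/W
R_stud  = 0.165/(0.125×0.13×18.4) = 0.5518 K/W
R_cav   = 0.165/(0.0222×0.87×18.4) = 0.4643 K/W
1/R_core = 1/R_stud + 1/R_cav → R_core = 0.2521 K/W
R_outer = 0.012/(0.187×18.4) = 0.003488 K/W
R_total = 0.2608 K/W
Q = ΔT/R_total = 32/0.2608

Q ≈ 123 W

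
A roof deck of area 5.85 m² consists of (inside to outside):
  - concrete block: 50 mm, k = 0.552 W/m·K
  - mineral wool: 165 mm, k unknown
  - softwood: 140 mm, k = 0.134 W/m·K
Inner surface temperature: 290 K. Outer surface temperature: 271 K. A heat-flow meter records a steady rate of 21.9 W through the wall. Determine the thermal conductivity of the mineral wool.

k ≈ 0.0419 W/(m·K)

Thermal resistances in series:
R_concrete block = L/(kA) = 0.05/(0.552×5.85) = 0.01548 K/W
R_softwood = L/(kA) = 0.14/(0.134×5.85) = 0.1786 K/W
Sum of known resistances R_other = 0.1941 K/W
Total R = ΔT/Q = 19/21.9 = 0.8676 K/W
R_mineral wool = R_total − R_other = 0.6735 K/W
k = L/(R·A) = 0.165/(0.6735×5.85)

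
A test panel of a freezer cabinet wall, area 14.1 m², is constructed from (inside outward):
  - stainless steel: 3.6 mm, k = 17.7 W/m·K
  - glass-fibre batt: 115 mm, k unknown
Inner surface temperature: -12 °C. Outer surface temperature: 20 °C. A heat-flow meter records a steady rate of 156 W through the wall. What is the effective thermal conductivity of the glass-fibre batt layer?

k ≈ 0.0398 W/(m·K)

Using the resistance-network approach (series):
R_stainless steel = L/(kA) = 0.0036/(17.7×14.1) = 1.442×10^-5 K/W
Sum of known resistances R_other = 1.442×10^-5 K/W
Total R = ΔT/Q = 32/156 = 0.2051 K/W
R_glass-fibre batt = R_total − R_other = 0.2051 K/W
k = L/(R·A) = 0.115/(0.2051×14.1)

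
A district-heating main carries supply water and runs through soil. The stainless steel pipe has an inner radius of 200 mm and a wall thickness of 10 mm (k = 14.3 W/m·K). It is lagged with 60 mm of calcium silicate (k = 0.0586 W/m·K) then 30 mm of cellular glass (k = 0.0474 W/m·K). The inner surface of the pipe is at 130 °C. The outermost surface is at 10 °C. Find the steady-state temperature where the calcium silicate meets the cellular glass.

T ≈ 50.9 °C

Cylindrical conduction, so R = ln(r₂/r₁)/(2πkL) per layer, in series:
R_stainless steel pipe wall = ln(210/200)/(2π×14.3×1) = 5.43×10^-4 K/W
R_calcium silicate = ln(270/210)/(2π×0.0586×1) = 0.6826 K/W
R_cellular glass = ln(300/270)/(2π×0.0474×1) = 0.3538 K/W
R_total = 1.037 K/W
Q = ΔT/R_total = 120/1.037
Q = 116 W/m
T_interface = T_inner − Q·ΣR(inner→interface) = 130 − 116×0.6831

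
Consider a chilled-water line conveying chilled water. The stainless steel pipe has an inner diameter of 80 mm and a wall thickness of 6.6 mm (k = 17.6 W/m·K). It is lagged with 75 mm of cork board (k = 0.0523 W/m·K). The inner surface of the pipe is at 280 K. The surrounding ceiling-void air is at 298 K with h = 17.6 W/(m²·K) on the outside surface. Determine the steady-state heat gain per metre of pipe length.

q′ ≈ 6.01 W/m

Radial resistances (cylindrical: R_cond = ln(r_o/r_i)/(2πkL), R_conv = 1/(h·2πrL)):
R_stainless steel pipe wall = ln(46.6/40)/(2π×17.6×1) = 0.001381 K/W
R_cork board = ln(121.6/46.6)/(2π×0.0523×1) = 2.919 K/W
R_outer film = 1/(h_o·2πr_oL) = 1/(17.6×2π×0.1216×1) = 0.07437 K/W
R_total = 2.995 K/W
Q = ΔT/R_total = 18/2.995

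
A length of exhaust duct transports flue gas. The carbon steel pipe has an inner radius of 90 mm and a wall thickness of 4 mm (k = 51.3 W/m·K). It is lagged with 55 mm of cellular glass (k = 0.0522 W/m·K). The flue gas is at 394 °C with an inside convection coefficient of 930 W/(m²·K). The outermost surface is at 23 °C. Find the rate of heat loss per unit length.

q′ ≈ 264 W/m

Per-layer cylindrical resistances, series-summed:
R_inner film = 1/(h_i·2πr₁L) = 1/(930×2π×0.09×1) = 0.001901 K/W
R_carbon steel pipe wall = ln(94/90)/(2π×51.3×1) = 1.349×10^-4 K/W
R_cellular glass = ln(149/94)/(2π×0.0522×1) = 1.405 K/W
R_total = 1.407 K/W
Q = ΔT/R_total = 371/1.407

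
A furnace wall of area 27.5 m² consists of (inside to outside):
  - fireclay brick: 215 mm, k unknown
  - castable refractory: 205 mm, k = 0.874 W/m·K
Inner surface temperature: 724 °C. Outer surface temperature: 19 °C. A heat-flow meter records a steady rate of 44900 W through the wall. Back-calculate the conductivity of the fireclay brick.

Thermal resistances in series:
R_castable refractory = L/(kA) = 0.205/(0.874×27.5) = 0.008529 K/W
Sum of known resistances R_other = 0.008529 K/W
Total R = ΔT/Q = 705/44900 = 0.0157 K/W
R_fireclay brick = R_total − R_other = 0.007172 K/W
k = L/(R·A) = 0.215/(0.007172×27.5)

k ≈ 1.09 W/(m·K)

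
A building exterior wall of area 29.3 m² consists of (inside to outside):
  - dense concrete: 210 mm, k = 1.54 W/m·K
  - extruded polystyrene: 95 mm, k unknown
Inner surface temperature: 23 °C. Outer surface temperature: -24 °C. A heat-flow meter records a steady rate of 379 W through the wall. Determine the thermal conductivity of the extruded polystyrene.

Thermal resistances in series:
R_dense concrete = L/(kA) = 0.21/(1.54×29.3) = 0.004654 K/W
Sum of known resistances R_other = 0.004654 K/W
Total R = ΔT/Q = 47/379 = 0.124 K/W
R_extruded polystyrene = R_total − R_other = 0.1194 K/W
k = L/(R·A) = 0.095/(0.1194×29.3)

k ≈ 0.0272 W/(m·K)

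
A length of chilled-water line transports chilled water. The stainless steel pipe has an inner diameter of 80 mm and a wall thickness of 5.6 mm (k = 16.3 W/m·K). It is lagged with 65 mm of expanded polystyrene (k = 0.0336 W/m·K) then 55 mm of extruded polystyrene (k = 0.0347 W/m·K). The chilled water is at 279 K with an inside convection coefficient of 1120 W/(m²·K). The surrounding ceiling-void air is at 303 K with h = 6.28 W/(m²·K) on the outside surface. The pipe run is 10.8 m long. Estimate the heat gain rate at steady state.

Treating each annulus and film as a series resistance:
R_inner film = 1/(h_i·2πr₁L) = 1/(1120×2π×0.04×10.8) = 3.289×10^-4 K/W
R_stainless steel pipe wall = ln(45.6/40)/(2π×16.3×10.8) = 1.185×10^-4 K/W
R_expanded polystyrene = ln(110.6/45.6)/(2π×0.0336×10.8) = 0.3886 K/W
R_extruded polystyrene = ln(165.6/110.6)/(2π×0.0347×10.8) = 0.1714 K/W
R_outer film = 1/(h_o·2πr_oL) = 1/(6.28×2π×0.1656×10.8) = 0.01417 K/W
R_total = 0.5746 K/W
Q = ΔT/R_total = 24/0.5746

Q ≈ 41.8 W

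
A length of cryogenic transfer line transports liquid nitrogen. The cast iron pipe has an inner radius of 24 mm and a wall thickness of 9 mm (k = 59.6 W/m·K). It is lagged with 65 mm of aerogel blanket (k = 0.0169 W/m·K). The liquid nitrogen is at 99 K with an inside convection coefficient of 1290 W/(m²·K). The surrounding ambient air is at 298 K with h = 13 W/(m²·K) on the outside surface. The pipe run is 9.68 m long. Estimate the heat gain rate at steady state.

Q ≈ 186 W

Radial resistances (cylindrical: R_cond = ln(r_o/r_i)/(2πkL), R_conv = 1/(h·2πrL)):
R_inner film = 1/(h_i·2πr₁L) = 1/(1290×2π×0.024×9.68) = 5.311×10^-4 K/W
R_cast iron pipe wall = ln(33/24)/(2π×59.6×9.68) = 8.785×10^-5 K/W
R_aerogel blanket = ln(98/33)/(2π×0.0169×9.68) = 1.059 K/W
R_outer film = 1/(h_o·2πr_oL) = 1/(13×2π×0.098×9.68) = 0.01291 K/W
R_total = 1.072 K/W
Q = ΔT/R_total = 199/1.072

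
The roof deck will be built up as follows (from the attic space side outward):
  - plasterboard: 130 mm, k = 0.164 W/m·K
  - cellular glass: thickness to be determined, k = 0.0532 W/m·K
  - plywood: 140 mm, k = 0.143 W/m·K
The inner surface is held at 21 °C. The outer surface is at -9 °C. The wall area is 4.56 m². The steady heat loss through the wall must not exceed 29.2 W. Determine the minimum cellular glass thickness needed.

L ≈ 155 mm

Thermal resistances in series:
R_plasterboard = L/(kA) = 0.13/(0.164×4.56) = 0.1738 K/W
R_plywood = L/(kA) = 0.14/(0.143×4.56) = 0.2147 K/W
Sum of the known resistances R_other = 0.3885 K/W
Required total resistance R_tot = ΔT/Q_allow = 30/29.2 = 1.027 K/W
R_cellular glass = R_tot − R_other = 0.6389 K/W
L = R·k·A = 0.6389×0.0532×4.56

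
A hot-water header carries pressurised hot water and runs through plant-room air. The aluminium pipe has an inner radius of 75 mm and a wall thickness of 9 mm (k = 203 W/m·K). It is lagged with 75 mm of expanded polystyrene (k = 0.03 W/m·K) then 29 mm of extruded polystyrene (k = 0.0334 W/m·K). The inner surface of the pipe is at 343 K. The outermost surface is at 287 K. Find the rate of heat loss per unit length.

q′ ≈ 13.4 W/m

Cylindrical conduction, so R = ln(r₂/r₁)/(2πkL) per layer, in series:
R_aluminium pipe wall = ln(84/75)/(2π×203×1) = 8.885×10^-5 K/W
R_expanded polystyrene = ln(159/84)/(2π×0.03×1) = 3.385 K/W
R_extruded polystyrene = ln(188/159)/(2π×0.0334×1) = 0.7983 K/W
R_total = 4.184 K/W
Q = ΔT/R_total = 56/4.184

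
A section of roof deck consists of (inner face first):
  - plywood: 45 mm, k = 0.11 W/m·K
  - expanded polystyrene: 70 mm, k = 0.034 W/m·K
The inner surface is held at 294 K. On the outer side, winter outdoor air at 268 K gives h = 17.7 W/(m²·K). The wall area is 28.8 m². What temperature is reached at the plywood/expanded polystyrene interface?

Series thermal resistances:
R_plywood = L/(kA) = 0.045/(0.11×28.8) = 0.0142 K/W
R_expanded polystyrene = L/(kA) = 0.07/(0.034×28.8) = 0.07149 K/W
R_outer film = 1/(h_o·A) = 1/(17.7×28.8) = 0.001962 K/W
R_total = 0.08765 K/W;  Q = ΔT/R_total = 26/0.08765 = 296.6 W
T_interface = T_inner − Q·ΣR(inner→interface) = 294 − 297×0.0142

T ≈ 290 K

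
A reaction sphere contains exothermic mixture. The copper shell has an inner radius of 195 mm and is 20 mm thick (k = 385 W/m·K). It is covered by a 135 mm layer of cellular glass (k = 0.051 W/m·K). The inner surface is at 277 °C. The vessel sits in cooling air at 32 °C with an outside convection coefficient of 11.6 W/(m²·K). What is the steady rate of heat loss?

For a spherical shell R = (1/r₁ − 1/r₂)/(4πk); film R = 1/(h·4πr²). In series:
R_copper shell = (1/0.195 − 1/0.215)/(4π×385) = 9.86×10^-5 K/W
R_cellular glass = (1/0.215 − 1/0.35)/(4π×0.051) = 2.799 K/W
R_outer film = 1/(h·4πr_o²) = 1/(11.6×4π×0.35²) = 0.056 K/W
R_total = 2.855 K/W
Q = ΔT/R_total = 245/2.855

Q ≈ 85.8 W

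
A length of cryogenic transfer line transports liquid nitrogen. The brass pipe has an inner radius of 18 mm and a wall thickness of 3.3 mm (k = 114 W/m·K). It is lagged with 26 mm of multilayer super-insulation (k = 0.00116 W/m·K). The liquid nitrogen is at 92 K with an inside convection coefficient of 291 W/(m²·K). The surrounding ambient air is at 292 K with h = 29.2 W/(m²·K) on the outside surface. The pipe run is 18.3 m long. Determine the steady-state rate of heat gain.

Q ≈ 33.4 W

Treating each annulus and film as a series resistance:
R_inner film = 1/(h_i·2πr₁L) = 1/(291×2π×0.018×18.3) = 0.00166 K/W
R_brass pipe wall = ln(21.3/18)/(2π×114×18.3) = 1.284×10^-5 K/W
R_multilayer super-insulation = ln(47.3/21.3)/(2π×0.00116×18.3) = 5.981 K/W
R_outer film = 1/(h_o·2πr_oL) = 1/(29.2×2π×0.0473×18.3) = 0.006297 K/W
R_total = 5.989 K/W
Q = ΔT/R_total = 200/5.989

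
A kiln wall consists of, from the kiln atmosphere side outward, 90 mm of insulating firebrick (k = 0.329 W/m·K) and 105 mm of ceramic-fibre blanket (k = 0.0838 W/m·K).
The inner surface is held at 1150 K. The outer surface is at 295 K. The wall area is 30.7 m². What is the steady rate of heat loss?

Q ≈ 17200 W

Using the resistance-network approach (series):
R_insulating firebrick = L/(kA) = 0.09/(0.329×30.7) = 0.008911 K/W
R_ceramic-fibre blanket = L/(kA) = 0.105/(0.0838×30.7) = 0.04081 K/W
R_total = 0.04972 K/W
Q = ΔT / R_total = 855 / 0.04972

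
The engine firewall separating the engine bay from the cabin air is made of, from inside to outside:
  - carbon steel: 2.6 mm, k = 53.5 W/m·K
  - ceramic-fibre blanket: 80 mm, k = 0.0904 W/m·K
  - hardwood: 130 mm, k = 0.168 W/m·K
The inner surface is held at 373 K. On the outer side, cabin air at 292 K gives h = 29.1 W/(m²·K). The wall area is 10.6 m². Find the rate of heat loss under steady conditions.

Q ≈ 507 W

Treating each layer as a thermal resistance in series:
R_carbon steel = L/(kA) = 0.0026/(53.5×10.6) = 4.585×10^-6 K/W
R_ceramic-fibre blanket = L/(kA) = 0.08/(0.0904×10.6) = 0.08349 K/W
R_hardwood = L/(kA) = 0.13/(0.168×10.6) = 0.073 K/W
R_outer film = 1/(h_o·A) = 1/(29.1×10.6) = 0.003242 K/W
R_total = 0.1597 K/W
Q = ΔT / R_total = 81 / 0.1597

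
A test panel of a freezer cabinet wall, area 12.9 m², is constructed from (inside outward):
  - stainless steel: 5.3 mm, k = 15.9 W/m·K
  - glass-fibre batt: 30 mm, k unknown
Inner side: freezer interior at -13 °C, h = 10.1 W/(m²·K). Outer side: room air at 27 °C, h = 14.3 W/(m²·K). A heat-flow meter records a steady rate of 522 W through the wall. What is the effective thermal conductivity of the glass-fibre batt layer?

Model the wall as resistances in series:
R_inner film = 1/(h_i·A) = 1/(10.1×12.9) = 0.007675 K/W
R_stainless steel = L/(kA) = 0.0053/(15.9×12.9) = 2.584×10^-5 K/W
R_outer film = 1/(h_o·A) = 1/(14.3×12.9) = 0.005421 K/W
Sum of known resistances R_other = 0.01312 K/W
Total R = ΔT/Q = 40/522 = 0.07663 K/W
R_glass-fibre batt = R_total − R_other = 0.06351 K/W
k = L/(R·A) = 0.03/(0.06351×12.9)

k ≈ 0.0366 W/(m·K)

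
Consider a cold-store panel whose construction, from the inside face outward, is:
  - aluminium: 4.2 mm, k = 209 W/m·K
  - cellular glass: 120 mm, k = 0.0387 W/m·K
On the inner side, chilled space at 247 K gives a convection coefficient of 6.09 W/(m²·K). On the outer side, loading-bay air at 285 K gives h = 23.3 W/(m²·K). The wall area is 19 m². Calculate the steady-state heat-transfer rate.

Treating each layer as a thermal resistance in series:
R_inner film = 1/(h_i·A) = 1/(6.09×19) = 0.008642 K/W
R_aluminium = L/(kA) = 0.0042/(209×19) = 1.058×10^-6 K/W
R_cellular glass = L/(kA) = 0.12/(0.0387×19) = 0.1632 K/W
R_outer film = 1/(h_o·A) = 1/(23.3×19) = 0.002259 K/W
R_total = 0.1741 K/W
Q = ΔT / R_total = 38 / 0.1741

Q ≈ 218 W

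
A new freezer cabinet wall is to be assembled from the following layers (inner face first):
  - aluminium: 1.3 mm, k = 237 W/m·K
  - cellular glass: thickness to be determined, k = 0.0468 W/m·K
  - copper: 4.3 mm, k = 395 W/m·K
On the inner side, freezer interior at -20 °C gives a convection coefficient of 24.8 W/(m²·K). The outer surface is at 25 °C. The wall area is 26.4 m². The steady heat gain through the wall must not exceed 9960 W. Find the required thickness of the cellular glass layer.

L ≈ 3.69 mm

Series thermal resistances:
R_inner film = 1/(h_i·A) = 1/(24.8×26.4) = 0.001527 K/W
R_aluminium = L/(kA) = 0.0013/(237×26.4) = 2.078×10^-7 K/W
R_copper = L/(kA) = 0.0043/(395×26.4) = 4.124×10^-7 K/W
Sum of the known resistances R_other = 0.001528 K/W
Required total resistance R_tot = ΔT/Q_allow = 45/9960 = 0.004518 K/W
R_cellular glass = R_tot − R_other = 0.00299 K/W
L = R·k·A = 0.00299×0.0468×26.4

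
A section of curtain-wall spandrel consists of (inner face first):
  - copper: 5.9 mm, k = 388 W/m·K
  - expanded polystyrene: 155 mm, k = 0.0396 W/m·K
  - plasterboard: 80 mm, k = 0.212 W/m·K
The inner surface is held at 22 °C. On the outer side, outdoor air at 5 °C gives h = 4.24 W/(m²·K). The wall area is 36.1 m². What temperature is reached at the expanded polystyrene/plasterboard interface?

T ≈ 7.3 °C

Series thermal resistances:
R_copper = L/(kA) = 0.0059/(388×36.1) = 4.212×10^-7 K/W
R_expanded polystyrene = L/(kA) = 0.155/(0.0396×36.1) = 0.1084 K/W
R_plasterboard = L/(kA) = 0.08/(0.212×36.1) = 0.01045 K/W
R_outer film = 1/(h_o·A) = 1/(4.24×36.1) = 0.006533 K/W
R_total = 0.1254 K/W;  Q = ΔT/R_total = 17/0.1254 = 135.6 W
T_interface = T_inner − Q·ΣR(inner→interface) = 22 − 136×0.1084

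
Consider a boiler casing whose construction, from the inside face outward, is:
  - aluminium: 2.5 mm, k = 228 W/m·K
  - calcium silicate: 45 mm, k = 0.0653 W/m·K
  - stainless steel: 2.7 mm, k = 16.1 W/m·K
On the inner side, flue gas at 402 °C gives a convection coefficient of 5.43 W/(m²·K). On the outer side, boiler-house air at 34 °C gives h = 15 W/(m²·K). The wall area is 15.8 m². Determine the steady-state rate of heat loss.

Q ≈ 6180 W

Thermal resistances in series:
R_inner film = 1/(h_i·A) = 1/(5.43×15.8) = 0.01166 K/W
R_aluminium = L/(kA) = 0.0025/(228×15.8) = 6.94×10^-7 K/W
R_calcium silicate = L/(kA) = 0.045/(0.0653×15.8) = 0.04362 K/W
R_stainless steel = L/(kA) = 0.0027/(16.1×15.8) = 1.061×10^-5 K/W
R_outer film = 1/(h_o·A) = 1/(15×15.8) = 0.004219 K/W
R_total = 0.0595 K/W
Q = ΔT / R_total = 368 / 0.0595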